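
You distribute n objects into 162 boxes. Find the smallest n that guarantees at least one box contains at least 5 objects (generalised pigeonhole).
n = (5 − 1)·162 + 1 = 649

By the generalised pigeonhole principle, to guarantee some box contains ≥ r objects we need more than (r − 1) · k objects total. Threshold: n = (r − 1) · k + 1. With r = 5 and k = 162: n = 4 · 162 + 1 = 648 + 1 = 649. For n = 648 = 4 · 162, we can put exactly 4 objects in every box, avoiding 5 in any single one — so 649 is tight.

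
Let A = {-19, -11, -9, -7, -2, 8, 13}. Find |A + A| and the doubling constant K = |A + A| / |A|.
K = |A + A| / |A| = 25/7

Enumerate A + A = {a + b : a, b ∈ A}. With |A| = 7, there are |A|^2 = 49 ordered sum pairs; collecting distinct values, A + A = {-38, -30, -28, -26, -22, -21, -20, -18, -16, -14, -13, -11, -9, -6, -4, -3, -1, 1, 2, 4, 6, 11, 16, 21, 26}, so |A + A| = 25. Thus K = 25/7. For comparison, the minimum possible |A + A| over all 7-element sets is 2·7 − 1 = 13 (so min K = 13/7), attained only by arithmetic progressions.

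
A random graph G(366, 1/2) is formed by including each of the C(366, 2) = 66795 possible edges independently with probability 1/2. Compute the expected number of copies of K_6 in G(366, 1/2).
E[# K_6] = C(366, 6) · (1/2)^C(6, 2) = 3203798801203 / 2^15 ≈ 97772180.212494

For each 6-subset S of vertices (there are C(366, 6) = 3203798801203 such S), let X_S = 1 if S induces a K_6 (all C(6, 2) = 15 edges present). Then P(X_S = 1) = (1/2)^15 = 1/32768. By linearity of expectation, E[# K_6] = C(366, 6) · (1/2)^15 = 3203798801203 / 32768 ≈ 97772180.212494.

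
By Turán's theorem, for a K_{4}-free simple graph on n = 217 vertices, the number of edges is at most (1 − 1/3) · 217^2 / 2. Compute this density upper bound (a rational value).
Turán density bound = (2/3) · 217^2/2 = 47089/3 ≈ 15696.3333

Turán's theorem: ex(n, K_{r+1}) is achieved by the complete r-partite Turán graph T(n, r) with parts as balanced as possible, and is at most (1 − 1/r) · n^2/2. For r = 3, n = 217: the density bound is (2/3) · 47089/2 = 47089/3 ≈ 15696.3333. The integer-valued extremum is e(T(217, 3)) = 15696, which is strictly less than the density bound 47089/3 since 3 ∤ 217 (the parts of T(217, 3) cannot all be equal).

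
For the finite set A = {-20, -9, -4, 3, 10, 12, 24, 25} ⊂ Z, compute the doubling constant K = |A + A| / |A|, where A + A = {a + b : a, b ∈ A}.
K = |A + A| / |A| = 32/8 = 4

Enumerate A + A = {a + b : a, b ∈ A}. With |A| = 8, there are |A|^2 = 64 ordered sum pairs; collecting distinct values, A + A = {-40, -29, -24, -18, -17, -13, -10, -8, -6, -1, 1, 3, 4, 5, 6, 8, 13, 15, 16, 20, 21, 22, 24, 27, 28, 34, 35, 36, 37, 48, 49, 50}, so |A + A| = 32. Thus K = 32/8 = 4. For comparison, the minimum possible |A + A| over all 8-element sets is 2·8 − 1 = 15 (so min K = 15/8), attained only by arithmetic progressions.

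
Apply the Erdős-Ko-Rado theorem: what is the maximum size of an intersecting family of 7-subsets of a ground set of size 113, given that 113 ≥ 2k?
max |F| = C(112, 6) = 2392407864

Erdős-Ko-Rado (1961): when n ≥ 2k, max |F| = C(n−1, k−1). The bound is attained by the star {A : i ∈ A} for any fixed i ∈ [n]. Here C(113−1, 7−1) = C(112, 6) = 2392407864.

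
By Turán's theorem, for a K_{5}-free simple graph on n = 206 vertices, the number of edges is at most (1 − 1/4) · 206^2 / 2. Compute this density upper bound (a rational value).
Turán density bound = (3/4) · 206^2/2 = 31827/2 ≈ 15913.5

Turán's theorem: ex(n, K_{r+1}) is achieved by the complete r-partite Turán graph T(n, r) with parts as balanced as possible, and is at most (1 − 1/r) · n^2/2. For r = 4, n = 206: the density bound is (3/4) · 42436/2 = 31827/2 ≈ 15913.5. The integer-valued extremum is e(T(206, 4)) = 15913, which is strictly less than the density bound 31827/2 since 4 ∤ 206 (the parts of T(206, 4) cannot all be equal).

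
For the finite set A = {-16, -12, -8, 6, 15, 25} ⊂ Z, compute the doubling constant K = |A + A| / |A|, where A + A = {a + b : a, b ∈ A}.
K = |A + A| / |A| = 20/6 = 10/3

Enumerate A + A = {a + b : a, b ∈ A}. With |A| = 6, there are |A|^2 = 36 ordered sum pairs; collecting distinct values, A + A = {-32, -28, -24, -20, -16, -10, -6, -2, -1, 3, 7, 9, 12, 13, 17, 21, 30, 31, 40, 50}, so |A + A| = 20. Thus K = 20/6 = 10/3. For comparison, the minimum possible |A + A| over all 6-element sets is 2·6 − 1 = 11 (so min K = 11/6), attained only by arithmetic progressions.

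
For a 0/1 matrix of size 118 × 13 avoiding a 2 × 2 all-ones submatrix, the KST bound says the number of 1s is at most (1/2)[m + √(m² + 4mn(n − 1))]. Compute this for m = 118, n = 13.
z(118, 13; 2, 2) ≤ (1/2)[118 + √(118² + 4·118·13·12)] = (1/2)[118 + √87556] = 206.9493

Kővári–Sós–Turán: let r_1, ..., r_118 be the row sums and z = Σ r_i the total number of 1s. Each pair of columns can share at most one row with both entries 1 (else a 2×2 all-ones block appears), so Σ_i C(r_i, 2) ≤ C(13, 2) = 78. By convexity Σ_i C(r_i, 2) ≥ 118·C(z/118, 2) = z(z − 118)/(2·118), giving z² − 118z − 118·13·12 ≤ 0 and hence z ≤ (1/2)[118 + √(13924 + 4·18408)] = (1/2)[118 + √87556] ≈ (1/2)(118 + 295.8986) = 206.9493.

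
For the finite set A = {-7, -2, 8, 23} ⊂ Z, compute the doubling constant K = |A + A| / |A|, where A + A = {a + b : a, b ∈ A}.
K = |A + A| / |A| = 9/4

Enumerate A + A = {a + b : a, b ∈ A}. With |A| = 4, there are |A|^2 = 16 ordered sum pairs; collecting distinct values, A + A = {-14, -9, -4, 1, 6, 16, 21, 31, 46}, so |A + A| = 9. Thus K = 9/4. For comparison, the minimum possible |A + A| over all 4-element sets is 2·4 − 1 = 7 (so min K = 7/4), attained only by arithmetic progressions.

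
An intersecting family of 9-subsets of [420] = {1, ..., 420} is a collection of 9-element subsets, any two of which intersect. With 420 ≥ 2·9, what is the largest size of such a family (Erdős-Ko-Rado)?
max |F| = C(419, 8) = 22029004539737052

The Erdős-Ko-Rado theorem states: for n ≥ 2k, an intersecting family of k-subsets of an n-element set has size at most C(n − 1, k − 1), with equality for 'star' families {A ⊆ [n] : |A| = k, i ∈ A} (fix an element i). For n = 420, k = 9: C(419, 8) = 22029004539737052.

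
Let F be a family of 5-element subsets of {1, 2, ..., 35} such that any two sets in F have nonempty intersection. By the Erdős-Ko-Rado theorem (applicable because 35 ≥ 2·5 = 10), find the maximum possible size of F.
max |F| = C(34, 4) = 46376

The Erdős-Ko-Rado theorem states: for n ≥ 2k, an intersecting family of k-subsets of an n-element set has size at most C(n − 1, k − 1), with equality for 'star' families {A ⊆ [n] : |A| = k, i ∈ A} (fix an element i). For n = 35, k = 5: C(34, 4) = 46376.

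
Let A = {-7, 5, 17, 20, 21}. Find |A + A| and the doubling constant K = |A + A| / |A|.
K = |A + A| / |A| = 14/5

Enumerate A + A = {a + b : a, b ∈ A}. With |A| = 5, there are |A|^2 = 25 ordered sum pairs; collecting distinct values, A + A = {-14, -2, 10, 13, 14, 22, 25, 26, 34, 37, 38, 40, 41, 42}, so |A + A| = 14. Thus K = 14/5. For comparison, the minimum possible |A + A| over all 5-element sets is 2·5 − 1 = 9 (so min K = 9/5), attained only by arithmetic progressions.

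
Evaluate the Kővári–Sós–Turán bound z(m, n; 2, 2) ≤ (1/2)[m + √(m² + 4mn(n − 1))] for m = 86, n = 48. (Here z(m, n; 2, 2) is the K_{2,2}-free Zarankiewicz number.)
z(86, 48; 2, 2) ≤ (1/2)[86 + √(86² + 4·86·48·47)] = (1/2)[86 + √783460] = 485.5664

Kővári–Sós–Turán: let r_1, ..., r_86 be the row sums and z = Σ r_i the total number of 1s. Each pair of columns can share at most one row with both entries 1 (else a 2×2 all-ones block appears), so Σ_i C(r_i, 2) ≤ C(48, 2) = 1128. By convexity Σ_i C(r_i, 2) ≥ 86·C(z/86, 2) = z(z − 86)/(2·86), giving z² − 86z − 86·48·47 ≤ 0 and hence z ≤ (1/2)[86 + √(7396 + 4·194016)] = (1/2)[86 + √783460] ≈ (1/2)(86 + 885.1328) = 485.5664.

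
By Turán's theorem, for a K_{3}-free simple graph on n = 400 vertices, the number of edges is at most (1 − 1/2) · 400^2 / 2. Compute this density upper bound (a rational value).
Turán density bound = (1/2) · 400^2/2 = 40000

Turán's theorem: ex(n, K_{r+1}) is achieved by the complete r-partite Turán graph T(n, r) with parts as balanced as possible, and is at most (1 − 1/r) · n^2/2. For r = 2, n = 400: the density bound is (1/2) · 160000/2 = 40000. Since 2 ∣ 400, the Turán graph T(400, 2) has parts of equal size 200, and its edge count e(T(400, 2)) = 40000 attains the density bound exactly.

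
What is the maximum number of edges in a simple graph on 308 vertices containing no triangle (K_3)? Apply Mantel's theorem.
ex(308, K_3) = ⌊308^2/4⌋ = 23716

Mantel (1907): a triangle-free graph on n vertices has at most ⌊n^2/4⌋ edges, with equality for the complete bipartite graph K_{⌊n/2⌋, ⌈n/2⌉}. For n = 308: ⌊308^2/4⌋ = ⌊94864/4⌋ = 23716. The extremal graph is K_{154, 154}, which has 154·154 = 23716 edges.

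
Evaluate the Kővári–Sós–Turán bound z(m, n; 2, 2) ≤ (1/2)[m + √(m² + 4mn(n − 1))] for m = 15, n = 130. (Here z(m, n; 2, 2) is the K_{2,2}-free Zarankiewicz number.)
z(15, 130; 2, 2) ≤ (1/2)[15 + √(15² + 4·15·130·129)] = (1/2)[15 + √1006425] = 509.1037

Kővári–Sós–Turán: let r_1, ..., r_15 be the row sums and z = Σ r_i the total number of 1s. Each pair of columns can share at most one row with both entries 1 (else a 2×2 all-ones block appears), so Σ_i C(r_i, 2) ≤ C(130, 2) = 8385. By convexity Σ_i C(r_i, 2) ≥ 15·C(z/15, 2) = z(z − 15)/(2·15), giving z² − 15z − 15·130·129 ≤ 0 and hence z ≤ (1/2)[15 + √(225 + 4·251550)] = (1/2)[15 + √1006425] ≈ (1/2)(15 + 1003.2074) = 509.1037.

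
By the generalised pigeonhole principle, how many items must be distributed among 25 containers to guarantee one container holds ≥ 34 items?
n = (34 − 1)·25 + 1 = 826

By the generalised pigeonhole principle, to guarantee some box contains ≥ r objects we need more than (r − 1) · k objects total. Threshold: n = (r − 1) · k + 1. With r = 34 and k = 25: n = 33 · 25 + 1 = 825 + 1 = 826. For n = 825 = 33 · 25, we can put exactly 33 objects in every box, avoiding 34 in any single one — so 826 is tight.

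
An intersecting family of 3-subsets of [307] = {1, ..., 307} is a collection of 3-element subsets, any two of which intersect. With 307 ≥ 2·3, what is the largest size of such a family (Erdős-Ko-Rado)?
max |F| = C(306, 2) = 46665

The Erdős-Ko-Rado theorem states: for n ≥ 2k, an intersecting family of k-subsets of an n-element set has size at most C(n − 1, k − 1), with equality for 'star' families {A ⊆ [n] : |A| = k, i ∈ A} (fix an element i). For n = 307, k = 3: C(306, 2) = 46665.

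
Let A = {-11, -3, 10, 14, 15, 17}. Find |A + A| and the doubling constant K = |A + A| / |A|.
K = |A + A| / |A| = 21/6 = 7/2

Enumerate A + A = {a + b : a, b ∈ A}. With |A| = 6, there are |A|^2 = 36 ordered sum pairs; collecting distinct values, A + A = {-22, -14, -6, -1, 3, 4, 6, 7, 11, 12, 14, 20, 24, 25, 27, 28, 29, 30, 31, 32, 34}, so |A + A| = 21. Thus K = 21/6 = 7/2. For comparison, the minimum possible |A + A| over all 6-element sets is 2·6 − 1 = 11 (so min K = 11/6), attained only by arithmetic progressions.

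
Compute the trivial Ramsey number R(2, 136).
R(2, 136) = 136

R(2, k) = k for all k ≥ 2: in a 2-colouring of K_k, either some edge is red (a red K_2) or all edges are blue (a blue K_k). And K_{135} coloured all-blue has no blue K_136, so R(2, 136) > 135. Hence R(2, 136) = 136.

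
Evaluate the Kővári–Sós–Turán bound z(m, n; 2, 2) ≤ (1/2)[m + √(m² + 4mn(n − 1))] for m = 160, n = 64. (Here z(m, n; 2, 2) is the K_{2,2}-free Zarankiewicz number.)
z(160, 64; 2, 2) ≤ (1/2)[160 + √(160² + 4·160·64·63)] = (1/2)[160 + √2606080] = 887.1679

Kővári–Sós–Turán: let r_1, ..., r_160 be the row sums and z = Σ r_i the total number of 1s. Each pair of columns can share at most one row with both entries 1 (else a 2×2 all-ones block appears), so Σ_i C(r_i, 2) ≤ C(64, 2) = 2016. By convexity Σ_i C(r_i, 2) ≥ 160·C(z/160, 2) = z(z − 160)/(2·160), giving z² − 160z − 160·64·63 ≤ 0 and hence z ≤ (1/2)[160 + √(25600 + 4·645120)] = (1/2)[160 + √2606080] ≈ (1/2)(160 + 1614.3358) = 887.1679.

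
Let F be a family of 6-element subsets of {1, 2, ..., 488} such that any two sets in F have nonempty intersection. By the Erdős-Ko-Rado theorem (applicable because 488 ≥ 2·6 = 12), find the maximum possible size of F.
max |F| = C(487, 5) = 223623899037

Erdős-Ko-Rado (1961): when n ≥ 2k, max |F| = C(n−1, k−1). The bound is attained by the star {A : i ∈ A} for any fixed i ∈ [n]. Here C(488−1, 6−1) = C(487, 5) = 223623899037.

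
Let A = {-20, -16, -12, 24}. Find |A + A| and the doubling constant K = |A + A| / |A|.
K = |A + A| / |A| = 9/4

Enumerate A + A = {a + b : a, b ∈ A}. With |A| = 4, there are |A|^2 = 16 ordered sum pairs; collecting distinct values, A + A = {-40, -36, -32, -28, -24, 4, 8, 12, 48}, so |A + A| = 9. Thus K = 9/4. For comparison, the minimum possible |A + A| over all 4-element sets is 2·4 − 1 = 7 (so min K = 7/4), attained only by arithmetic progressions.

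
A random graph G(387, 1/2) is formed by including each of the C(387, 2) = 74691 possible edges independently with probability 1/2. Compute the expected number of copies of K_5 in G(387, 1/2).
E[# K_5] = C(387, 5) · (1/2)^C(5, 2) = 70486792992 / 2^10 = 2202712281/32 = 68834758.78125

For each 5-subset S of vertices (there are C(387, 5) = 70486792992 such S), let X_S = 1 if S induces a K_5 (all C(5, 2) = 10 edges present). Then P(X_S = 1) = (1/2)^10 = 1/1024. By linearity of expectation, E[# K_5] = C(387, 5) · (1/2)^10 = 70486792992 / 1024 = 2202712281/32 = 68834758.78125.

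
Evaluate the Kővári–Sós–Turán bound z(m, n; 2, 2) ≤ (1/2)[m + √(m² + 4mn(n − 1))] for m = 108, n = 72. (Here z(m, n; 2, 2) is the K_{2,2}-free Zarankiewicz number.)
z(108, 72; 2, 2) ≤ (1/2)[108 + √(108² + 4·108·72·71)] = (1/2)[108 + √2220048] = 798.9913

Kővári–Sós–Turán: let r_1, ..., r_108 be the row sums and z = Σ r_i the total number of 1s. Each pair of columns can share at most one row with both entries 1 (else a 2×2 all-ones block appears), so Σ_i C(r_i, 2) ≤ C(72, 2) = 2556. By convexity Σ_i C(r_i, 2) ≥ 108·C(z/108, 2) = z(z − 108)/(2·108), giving z² − 108z − 108·72·71 ≤ 0 and hence z ≤ (1/2)[108 + √(11664 + 4·552096)] = (1/2)[108 + √2220048] ≈ (1/2)(108 + 1489.9826) = 798.9913.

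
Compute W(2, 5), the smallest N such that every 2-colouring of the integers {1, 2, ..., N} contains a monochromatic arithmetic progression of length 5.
W(2, 5) = 178

W(2, 5) = 178. The lower bound W(2, 5) > 177 comes from an explicit good 2-colouring of [1, 177]; the upper bound W(2, 5) ≤ 178 was verified by exhaustive search over 2-colourings of [1, 178].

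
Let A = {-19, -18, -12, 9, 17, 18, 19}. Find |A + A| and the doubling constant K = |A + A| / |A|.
K = |A + A| / |A| = 25/7

Enumerate A + A = {a + b : a, b ∈ A}. With |A| = 7, there are |A|^2 = 49 ordered sum pairs; collecting distinct values, A + A = {-38, -37, -36, -31, -30, -24, -10, -9, -3, -2, -1, 0, 1, 5, 6, 7, 18, 26, 27, 28, 34, 35, 36, 37, 38}, so |A + A| = 25. Thus K = 25/7. For comparison, the minimum possible |A + A| over all 7-element sets is 2·7 − 1 = 13 (so min K = 13/7), attained only by arithmetic progressions.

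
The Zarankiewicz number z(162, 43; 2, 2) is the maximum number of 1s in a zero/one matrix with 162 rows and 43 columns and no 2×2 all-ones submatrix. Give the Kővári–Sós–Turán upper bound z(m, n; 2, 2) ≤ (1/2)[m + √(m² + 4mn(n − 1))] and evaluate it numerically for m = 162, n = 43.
z(162, 43; 2, 2) ≤ (1/2)[162 + √(162² + 4·162·43·42)] = (1/2)[162 + √1196532] = 627.9305

Kővári–Sós–Turán: let r_1, ..., r_162 be the row sums and z = Σ r_i the total number of 1s. Each pair of columns can share at most one row with both entries 1 (else a 2×2 all-ones block appears), so Σ_i C(r_i, 2) ≤ C(43, 2) = 903. By convexity Σ_i C(r_i, 2) ≥ 162·C(z/162, 2) = z(z − 162)/(2·162), giving z² − 162z − 162·43·42 ≤ 0 and hence z ≤ (1/2)[162 + √(26244 + 4·292572)] = (1/2)[162 + √1196532] ≈ (1/2)(162 + 1093.8611) = 627.9305.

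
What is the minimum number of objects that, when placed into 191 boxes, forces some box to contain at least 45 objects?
n = (45 − 1)·191 + 1 = 8405

By the generalised pigeonhole principle, to guarantee some box contains ≥ r objects we need more than (r − 1) · k objects total. Threshold: n = (r − 1) · k + 1. With r = 45 and k = 191: n = 44 · 191 + 1 = 8404 + 1 = 8405. For n = 8404 = 44 · 191, we can put exactly 44 objects in every box, avoiding 45 in any single one — so 8405 is tight.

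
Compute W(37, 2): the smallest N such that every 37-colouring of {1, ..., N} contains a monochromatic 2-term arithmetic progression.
W(37, 2) = 37 + 1 = 38

A 2-term AP is any pair of integers, so a monochromatic 2-AP exists iff some colour is used at least twice. With 37 colours, the colouring i ↦ i on {1, ..., 37} uses each colour once, avoiding any monochromatic pair, so W(37, 2) > 37. For {1, ..., 38}, pigeonhole forces two integers of the same colour, which form a monochromatic 2-AP. Hence W(37, 2) = 38.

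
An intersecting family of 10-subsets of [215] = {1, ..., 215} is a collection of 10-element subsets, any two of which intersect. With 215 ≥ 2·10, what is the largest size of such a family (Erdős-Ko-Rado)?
max |F| = C(214, 9) = 2187334191763292

Erdős-Ko-Rado (1961): when n ≥ 2k, max |F| = C(n−1, k−1). The bound is attained by the star {A : i ∈ A} for any fixed i ∈ [n]. Here C(215−1, 10−1) = C(214, 9) = 2187334191763292.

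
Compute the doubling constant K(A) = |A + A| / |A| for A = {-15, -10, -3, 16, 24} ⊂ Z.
K = |A + A| / |A| = 15/5 = 3

Enumerate A + A = {a + b : a, b ∈ A}. With |A| = 5, there are |A|^2 = 25 ordered sum pairs; collecting distinct values, A + A = {-30, -25, -20, -18, -13, -6, 1, 6, 9, 13, 14, 21, 32, 40, 48}, so |A + A| = 15. Thus K = 15/5 = 3. For comparison, the minimum possible |A + A| over all 5-element sets is 2·5 − 1 = 9 (so min K = 9/5), attained only by arithmetic progressions.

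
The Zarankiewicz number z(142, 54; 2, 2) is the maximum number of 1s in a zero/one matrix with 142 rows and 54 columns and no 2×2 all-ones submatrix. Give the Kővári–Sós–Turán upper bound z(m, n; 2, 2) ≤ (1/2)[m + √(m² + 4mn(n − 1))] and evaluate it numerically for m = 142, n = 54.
z(142, 54; 2, 2) ≤ (1/2)[142 + √(142² + 4·142·54·53)] = (1/2)[142 + √1645780] = 712.4398

Kővári–Sós–Turán: let r_1, ..., r_142 be the row sums and z = Σ r_i the total number of 1s. Each pair of columns can share at most one row with both entries 1 (else a 2×2 all-ones block appears), so Σ_i C(r_i, 2) ≤ C(54, 2) = 1431. By convexity Σ_i C(r_i, 2) ≥ 142·C(z/142, 2) = z(z − 142)/(2·142), giving z² − 142z − 142·54·53 ≤ 0 and hence z ≤ (1/2)[142 + √(20164 + 4·406404)] = (1/2)[142 + √1645780] ≈ (1/2)(142 + 1282.8796) = 712.4398.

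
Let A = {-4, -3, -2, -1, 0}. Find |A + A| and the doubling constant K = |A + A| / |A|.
K = |A + A| / |A| = 9/5

Enumerate A + A = {a + b : a, b ∈ A}. With |A| = 5, there are |A|^2 = 25 ordered sum pairs; collecting distinct values, A + A = {-8, -7, -6, -5, -4, -3, -2, -1, 0}, so |A + A| = 9. Thus K = 9/5. Here |A + A| = 2|A| − 1 = 9, the minimum possible — so K = 9/5 is minimal, which holds iff A is an arithmetic progression.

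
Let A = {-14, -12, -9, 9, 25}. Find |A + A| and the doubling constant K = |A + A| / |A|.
K = |A + A| / |A| = 15/5 = 3

Enumerate A + A = {a + b : a, b ∈ A}. With |A| = 5, there are |A|^2 = 25 ordered sum pairs; collecting distinct values, A + A = {-28, -26, -24, -23, -21, -18, -5, -3, 0, 11, 13, 16, 18, 34, 50}, so |A + A| = 15. Thus K = 15/5 = 3. For comparison, the minimum possible |A + A| over all 5-element sets is 2·5 − 1 = 9 (so min K = 9/5), attained only by arithmetic progressions.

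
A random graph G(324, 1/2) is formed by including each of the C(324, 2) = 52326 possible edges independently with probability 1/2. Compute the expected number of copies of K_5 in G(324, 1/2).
E[# K_5] = C(324, 5) · (1/2)^C(5, 2) = 28845440064 / 2^10 = 450710001/16 = 28169375.0625

For each 5-subset S of vertices (there are C(324, 5) = 28845440064 such S), let X_S = 1 if S induces a K_5 (all C(5, 2) = 10 edges present). Then P(X_S = 1) = (1/2)^10 = 1/1024. By linearity of expectation, E[# K_5] = C(324, 5) · (1/2)^10 = 28845440064 / 1024 = 450710001/16 = 28169375.0625.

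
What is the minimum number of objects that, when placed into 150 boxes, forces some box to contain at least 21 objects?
n = (21 − 1)·150 + 1 = 3001

By the generalised pigeonhole principle, to guarantee some box contains ≥ r objects we need more than (r − 1) · k objects total. Threshold: n = (r − 1) · k + 1. With r = 21 and k = 150: n = 20 · 150 + 1 = 3000 + 1 = 3001. For n = 3000 = 20 · 150, we can put exactly 20 objects in every box, avoiding 21 in any single one — so 3001 is tight.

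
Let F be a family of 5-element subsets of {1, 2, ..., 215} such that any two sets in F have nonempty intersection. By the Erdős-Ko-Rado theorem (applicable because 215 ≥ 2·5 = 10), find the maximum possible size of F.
max |F| = C(214, 4) = 84957251

The Erdős-Ko-Rado theorem states: for n ≥ 2k, an intersecting family of k-subsets of an n-element set has size at most C(n − 1, k − 1), with equality for 'star' families {A ⊆ [n] : |A| = k, i ∈ A} (fix an element i). For n = 215, k = 5: C(214, 4) = 84957251.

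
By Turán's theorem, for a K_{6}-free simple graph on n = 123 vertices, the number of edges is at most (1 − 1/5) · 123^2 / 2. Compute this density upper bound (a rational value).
Turán density bound = (4/5) · 123^2/2 = 30258/5 ≈ 6051.6

Turán's theorem: ex(n, K_{r+1}) is achieved by the complete r-partite Turán graph T(n, r) with parts as balanced as possible, and is at most (1 − 1/r) · n^2/2. For r = 5, n = 123: the density bound is (4/5) · 15129/2 = 30258/5 ≈ 6051.6. The integer-valued extremum is e(T(123, 5)) = 6051, which is strictly less than the density bound 30258/5 since 5 ∤ 123 (the parts of T(123, 5) cannot all be equal).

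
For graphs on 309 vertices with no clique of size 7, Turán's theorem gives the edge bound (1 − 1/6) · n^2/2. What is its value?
Turán density bound = (5/6) · 309^2/2 = 159135/4 ≈ 39783.75

Turán's theorem: ex(n, K_{r+1}) is achieved by the complete r-partite Turán graph T(n, r) with parts as balanced as possible, and is at most (1 − 1/r) · n^2/2. For r = 6, n = 309: the density bound is (5/6) · 95481/2 = 159135/4 ≈ 39783.75. The integer-valued extremum is e(T(309, 6)) = 39783, which is strictly less than the density bound 159135/4 since 6 ∤ 309 (the parts of T(309, 6) cannot all be equal).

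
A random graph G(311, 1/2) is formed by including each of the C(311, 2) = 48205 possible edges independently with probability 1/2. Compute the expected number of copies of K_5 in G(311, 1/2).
E[# K_5] = C(311, 5) · (1/2)^C(5, 2) = 23474070697 / 2^10 ≈ 22923897.165039

For each 5-subset S of vertices (there are C(311, 5) = 23474070697 such S), let X_S = 1 if S induces a K_5 (all C(5, 2) = 10 edges present). Then P(X_S = 1) = (1/2)^10 = 1/1024. By linearity of expectation, E[# K_5] = C(311, 5) · (1/2)^10 = 23474070697 / 1024 ≈ 22923897.165039.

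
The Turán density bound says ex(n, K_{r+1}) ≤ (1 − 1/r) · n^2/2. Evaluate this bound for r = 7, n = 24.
Turán density bound = (6/7) · 24^2/2 = 1728/7 ≈ 246.8571

Turán's theorem: ex(n, K_{r+1}) is achieved by the complete r-partite Turán graph T(n, r) with parts as balanced as possible, and is at most (1 − 1/r) · n^2/2. For r = 7, n = 24: the density bound is (6/7) · 576/2 = 1728/7 ≈ 246.8571. The integer-valued extremum is e(T(24, 7)) = 246, which is strictly less than the density bound 1728/7 since 7 ∤ 24 (the parts of T(24, 7) cannot all be equal).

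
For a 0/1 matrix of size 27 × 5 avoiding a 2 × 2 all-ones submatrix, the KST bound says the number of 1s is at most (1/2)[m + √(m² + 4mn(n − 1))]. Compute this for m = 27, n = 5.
z(27, 5; 2, 2) ≤ (1/2)[27 + √(27² + 4·27·5·4)] = (1/2)[27 + √2889] = 40.3747

Kővári–Sós–Turán: let r_1, ..., r_27 be the row sums and z = Σ r_i the total number of 1s. Each pair of columns can share at most one row with both entries 1 (else a 2×2 all-ones block appears), so Σ_i C(r_i, 2) ≤ C(5, 2) = 10. By convexity Σ_i C(r_i, 2) ≥ 27·C(z/27, 2) = z(z − 27)/(2·27), giving z² − 27z − 27·5·4 ≤ 0 and hence z ≤ (1/2)[27 + √(729 + 4·540)] = (1/2)[27 + √2889] ≈ (1/2)(27 + 53.7494) = 40.3747.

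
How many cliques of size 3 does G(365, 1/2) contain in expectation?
E[# K_3] = C(365, 3) · (1/2)^C(3, 2) = 8038030 / 2^3 = 4019015/4 = 1004753.75

For each 3-subset S of vertices (there are C(365, 3) = 8038030 such S), let X_S = 1 if S induces a K_3 (all C(3, 2) = 3 edges present). Then P(X_S = 1) = (1/2)^3 = 1/8. By linearity of expectation, E[# K_3] = C(365, 3) · (1/2)^3 = 8038030 / 8 = 4019015/4 = 1004753.75.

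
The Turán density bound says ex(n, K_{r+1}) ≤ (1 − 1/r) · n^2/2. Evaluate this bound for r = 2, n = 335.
Turán density bound = (1/2) · 335^2/2 = 112225/4 ≈ 28056.25

Turán's theorem: ex(n, K_{r+1}) is achieved by the complete r-partite Turán graph T(n, r) with parts as balanced as possible, and is at most (1 − 1/r) · n^2/2. For r = 2, n = 335: the density bound is (1/2) · 112225/2 = 112225/4 ≈ 28056.25. The integer-valued extremum is e(T(335, 2)) = 28056, which is strictly less than the density bound 112225/4 since 2 ∤ 335 (the parts of T(335, 2) cannot all be equal).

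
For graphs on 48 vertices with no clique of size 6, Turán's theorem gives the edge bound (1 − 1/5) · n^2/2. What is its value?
Turán density bound = (4/5) · 48^2/2 = 4608/5 ≈ 921.6

Turán's theorem: ex(n, K_{r+1}) is achieved by the complete r-partite Turán graph T(n, r) with parts as balanced as possible, and is at most (1 − 1/r) · n^2/2. For r = 5, n = 48: the density bound is (4/5) · 2304/2 = 4608/5 ≈ 921.6. The integer-valued extremum is e(T(48, 5)) = 921, which is strictly less than the density bound 4608/5 since 5 ∤ 48 (the parts of T(48, 5) cannot all be equal).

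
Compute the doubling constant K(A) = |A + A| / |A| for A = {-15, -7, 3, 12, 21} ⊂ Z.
K = |A + A| / |A| = 13/5

Enumerate A + A = {a + b : a, b ∈ A}. With |A| = 5, there are |A|^2 = 25 ordered sum pairs; collecting distinct values, A + A = {-30, -22, -14, -12, -4, -3, 5, 6, 14, 15, 24, 33, 42}, so |A + A| = 13. Thus K = 13/5. For comparison, the minimum possible |A + A| over all 5-element sets is 2·5 − 1 = 9 (so min K = 9/5), attained only by arithmetic progressions.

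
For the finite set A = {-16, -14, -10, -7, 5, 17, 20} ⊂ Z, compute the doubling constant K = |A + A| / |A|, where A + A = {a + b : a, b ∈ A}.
K = |A + A| / |A| = 26/7

Enumerate A + A = {a + b : a, b ∈ A}. With |A| = 7, there are |A|^2 = 49 ordered sum pairs; collecting distinct values, A + A = {-32, -30, -28, -26, -24, -23, -21, -20, -17, -14, -11, -9, -5, -2, 1, 3, 4, 6, 7, 10, 13, 22, 25, 34, 37, 40}, so |A + A| = 26. Thus K = 26/7. For comparison, the minimum possible |A + A| over all 7-element sets is 2·7 − 1 = 13 (so min K = 13/7), attained only by arithmetic progressions.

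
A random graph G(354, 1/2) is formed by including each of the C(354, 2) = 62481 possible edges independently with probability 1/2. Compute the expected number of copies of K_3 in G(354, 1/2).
E[# K_3] = C(354, 3) · (1/2)^C(3, 2) = 7331104 / 2^3 = 916388

For each 3-subset S of vertices (there are C(354, 3) = 7331104 such S), let X_S = 1 if S induces a K_3 (all C(3, 2) = 3 edges present). Then P(X_S = 1) = (1/2)^3 = 1/8. By linearity of expectation, E[# K_3] = C(354, 3) · (1/2)^3 = 7331104 / 8 = 916388.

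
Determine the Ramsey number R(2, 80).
R(2, 80) = 80

R(2, k) = k for all k ≥ 2: in a 2-colouring of K_k, either some edge is red (a red K_2) or all edges are blue (a blue K_k). And K_{79} coloured all-blue has no blue K_80, so R(2, 80) > 79. Hence R(2, 80) = 80.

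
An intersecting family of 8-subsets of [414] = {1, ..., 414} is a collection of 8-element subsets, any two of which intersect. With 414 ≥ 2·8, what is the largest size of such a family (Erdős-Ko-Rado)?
max |F| = C(413, 7) = 386385028473356

The Erdős-Ko-Rado theorem states: for n ≥ 2k, an intersecting family of k-subsets of an n-element set has size at most C(n − 1, k − 1), with equality for 'star' families {A ⊆ [n] : |A| = k, i ∈ A} (fix an element i). For n = 414, k = 8: C(413, 7) = 386385028473356.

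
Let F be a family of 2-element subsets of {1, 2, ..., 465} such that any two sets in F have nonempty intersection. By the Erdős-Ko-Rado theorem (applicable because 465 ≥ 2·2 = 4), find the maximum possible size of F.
max |F| = C(464, 1) = 464

The Erdős-Ko-Rado theorem states: for n ≥ 2k, an intersecting family of k-subsets of an n-element set has size at most C(n − 1, k − 1), with equality for 'star' families {A ⊆ [n] : |A| = k, i ∈ A} (fix an element i). For n = 465, k = 2: C(464, 1) = 464.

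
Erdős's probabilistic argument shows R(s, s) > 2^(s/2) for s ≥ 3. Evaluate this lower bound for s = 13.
2^(13/2) = 90.5097; so R(13, 13) > 90.5097

Colour each edge of K_n uniformly at random with red/blue. The expected number of monochromatic K_13 is C(n, 13) · 2 · 2^(−C(13,2)). If C(n, 13) · 2^(1 − C(13,2)) < 1, then with positive probability no monochromatic K_13 exists, so R(13, 13) > n. The standard estimate C(n, 13) ≤ n^13/13! shows this inequality holds whenever n ≤ 2^(13/2) (since 13! · 2^(C(13,2) − 1) > 2^(13^2/2) ≥ n^13). Hence R(13, 13) > 2^(13/2) = 90.5097.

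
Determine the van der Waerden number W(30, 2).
W(30, 2) = 30 + 1 = 31

A 2-term AP is any pair of integers, so a monochromatic 2-AP exists iff some colour is used at least twice. With 30 colours, the colouring i ↦ i on {1, ..., 30} uses each colour once, avoiding any monochromatic pair, so W(30, 2) > 30. For {1, ..., 31}, pigeonhole forces two integers of the same colour, which form a monochromatic 2-AP. Hence W(30, 2) = 31.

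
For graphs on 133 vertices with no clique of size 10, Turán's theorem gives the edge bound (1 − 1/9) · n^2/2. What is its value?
Turán density bound = (8/9) · 133^2/2 = 70756/9 ≈ 7861.7778

Turán's theorem: ex(n, K_{r+1}) is achieved by the complete r-partite Turán graph T(n, r) with parts as balanced as possible, and is at most (1 − 1/r) · n^2/2. For r = 9, n = 133: the density bound is (8/9) · 17689/2 = 70756/9 ≈ 7861.7778. The integer-valued extremum is e(T(133, 9)) = 7861, which is strictly less than the density bound 70756/9 since 9 ∤ 133 (the parts of T(133, 9) cannot all be equal).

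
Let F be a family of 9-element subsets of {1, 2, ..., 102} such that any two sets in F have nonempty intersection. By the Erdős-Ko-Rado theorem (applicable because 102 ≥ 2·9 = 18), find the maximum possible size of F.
max |F| = C(101, 8) = 202095455100

The Erdős-Ko-Rado theorem states: for n ≥ 2k, an intersecting family of k-subsets of an n-element set has size at most C(n − 1, k − 1), with equality for 'star' families {A ⊆ [n] : |A| = k, i ∈ A} (fix an element i). For n = 102, k = 9: C(101, 8) = 202095455100.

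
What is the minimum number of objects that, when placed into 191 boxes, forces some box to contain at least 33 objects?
n = (33 − 1)·191 + 1 = 6113

By the generalised pigeonhole principle, to guarantee some box contains ≥ r objects we need more than (r − 1) · k objects total. Threshold: n = (r − 1) · k + 1. With r = 33 and k = 191: n = 32 · 191 + 1 = 6112 + 1 = 6113. For n = 6112 = 32 · 191, we can put exactly 32 objects in every box, avoiding 33 in any single one — so 6113 is tight.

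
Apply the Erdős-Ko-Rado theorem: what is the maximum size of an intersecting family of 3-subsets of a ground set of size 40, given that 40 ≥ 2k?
max |F| = C(39, 2) = 741

Erdős-Ko-Rado (1961): when n ≥ 2k, max |F| = C(n−1, k−1). The bound is attained by the star {A : i ∈ A} for any fixed i ∈ [n]. Here C(40−1, 3−1) = C(39, 2) = 741.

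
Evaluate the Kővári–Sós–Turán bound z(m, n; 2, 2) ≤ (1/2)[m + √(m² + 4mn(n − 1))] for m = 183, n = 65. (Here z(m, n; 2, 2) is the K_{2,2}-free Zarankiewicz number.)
z(183, 65; 2, 2) ≤ (1/2)[183 + √(183² + 4·183·65·64)] = (1/2)[183 + √3078609] = 968.7983

Kővári–Sós–Turán: let r_1, ..., r_183 be the row sums and z = Σ r_i the total number of 1s. Each pair of columns can share at most one row with both entries 1 (else a 2×2 all-ones block appears), so Σ_i C(r_i, 2) ≤ C(65, 2) = 2080. By convexity Σ_i C(r_i, 2) ≥ 183·C(z/183, 2) = z(z − 183)/(2·183), giving z² − 183z − 183·65·64 ≤ 0 and hence z ≤ (1/2)[183 + √(33489 + 4·761280)] = (1/2)[183 + √3078609] ≈ (1/2)(183 + 1754.5965) = 968.7983.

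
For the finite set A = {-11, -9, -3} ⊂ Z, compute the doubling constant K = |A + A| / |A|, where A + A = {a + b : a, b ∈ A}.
K = |A + A| / |A| = 6/3 = 2

Enumerate A + A = {a + b : a, b ∈ A}. With |A| = 3, there are |A|^2 = 9 ordered sum pairs; collecting distinct values, A + A = {-22, -20, -18, -14, -12, -6}, so |A + A| = 6. Thus K = 6/3 = 2. For comparison, the minimum possible |A + A| over all 3-element sets is 2·3 − 1 = 5 (so min K = 5/3), attained only by arithmetic progressions.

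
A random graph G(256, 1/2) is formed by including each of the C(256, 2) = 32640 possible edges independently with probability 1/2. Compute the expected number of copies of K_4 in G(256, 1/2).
E[# K_4] = C(256, 4) · (1/2)^C(4, 2) = 174792640 / 2^6 = 2731135

For each 4-subset S of vertices (there are C(256, 4) = 174792640 such S), let X_S = 1 if S induces a K_4 (all C(4, 2) = 6 edges present). Then P(X_S = 1) = (1/2)^6 = 1/64. By linearity of expectation, E[# K_4] = C(256, 4) · (1/2)^6 = 174792640 / 64 = 2731135.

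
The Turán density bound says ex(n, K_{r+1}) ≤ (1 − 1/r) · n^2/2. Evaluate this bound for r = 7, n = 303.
Turán density bound = (6/7) · 303^2/2 = 275427/7 ≈ 39346.7143

Turán's theorem: ex(n, K_{r+1}) is achieved by the complete r-partite Turán graph T(n, r) with parts as balanced as possible, and is at most (1 − 1/r) · n^2/2. For r = 7, n = 303: the density bound is (6/7) · 91809/2 = 275427/7 ≈ 39346.7143. The integer-valued extremum is e(T(303, 7)) = 39346, which is strictly less than the density bound 275427/7 since 7 ∤ 303 (the parts of T(303, 7) cannot all be equal).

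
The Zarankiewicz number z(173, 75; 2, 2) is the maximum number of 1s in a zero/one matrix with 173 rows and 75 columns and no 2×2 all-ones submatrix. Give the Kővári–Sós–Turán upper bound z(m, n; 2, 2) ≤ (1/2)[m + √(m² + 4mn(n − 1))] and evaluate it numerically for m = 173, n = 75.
z(173, 75; 2, 2) ≤ (1/2)[173 + √(173² + 4·173·75·74)] = (1/2)[173 + √3870529] = 1070.183

Kővári–Sós–Turán: let r_1, ..., r_173 be the row sums and z = Σ r_i the total number of 1s. Each pair of columns can share at most one row with both entries 1 (else a 2×2 all-ones block appears), so Σ_i C(r_i, 2) ≤ C(75, 2) = 2775. By convexity Σ_i C(r_i, 2) ≥ 173·C(z/173, 2) = z(z − 173)/(2·173), giving z² − 173z − 173·75·74 ≤ 0 and hence z ≤ (1/2)[173 + √(29929 + 4·960150)] = (1/2)[173 + √3870529] ≈ (1/2)(173 + 1967.366) = 1070.183.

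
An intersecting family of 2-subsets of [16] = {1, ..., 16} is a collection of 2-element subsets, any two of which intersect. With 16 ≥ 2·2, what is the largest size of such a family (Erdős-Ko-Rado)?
max |F| = C(15, 1) = 15

The Erdős-Ko-Rado theorem states: for n ≥ 2k, an intersecting family of k-subsets of an n-element set has size at most C(n − 1, k − 1), with equality for 'star' families {A ⊆ [n] : |A| = k, i ∈ A} (fix an element i). For n = 16, k = 2: C(15, 1) = 15.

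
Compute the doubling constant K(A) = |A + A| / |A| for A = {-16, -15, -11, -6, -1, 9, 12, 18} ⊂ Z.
K = |A + A| / |A| = 30/8 = 15/4

Enumerate A + A = {a + b : a, b ∈ A}. With |A| = 8, there are |A|^2 = 64 ordered sum pairs; collecting distinct values, A + A = {-32, -31, -30, -27, -26, -22, -21, -17, -16, -12, -7, -6, -4, -3, -2, 1, 2, 3, 6, 7, 8, 11, 12, 17, 18, 21, 24, 27, 30, 36}, so |A + A| = 30. Thus K = 30/8 = 15/4. For comparison, the minimum possible |A + A| over all 8-element sets is 2·8 − 1 = 15 (so min K = 15/8), attained only by arithmetic progressions.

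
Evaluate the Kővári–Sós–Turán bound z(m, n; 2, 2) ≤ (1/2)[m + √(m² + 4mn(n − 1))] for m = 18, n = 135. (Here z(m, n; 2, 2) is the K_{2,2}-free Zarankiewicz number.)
z(18, 135; 2, 2) ≤ (1/2)[18 + √(18² + 4·18·135·134)] = (1/2)[18 + √1302804] = 579.7022

Kővári–Sós–Turán: let r_1, ..., r_18 be the row sums and z = Σ r_i the total number of 1s. Each pair of columns can share at most one row with both entries 1 (else a 2×2 all-ones block appears), so Σ_i C(r_i, 2) ≤ C(135, 2) = 9045. By convexity Σ_i C(r_i, 2) ≥ 18·C(z/18, 2) = z(z − 18)/(2·18), giving z² − 18z − 18·135·134 ≤ 0 and hence z ≤ (1/2)[18 + √(324 + 4·325620)] = (1/2)[18 + √1302804] ≈ (1/2)(18 + 1141.4044) = 579.7022.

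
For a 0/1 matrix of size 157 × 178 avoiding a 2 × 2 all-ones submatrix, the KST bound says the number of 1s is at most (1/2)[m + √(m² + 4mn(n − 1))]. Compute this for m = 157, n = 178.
z(157, 178; 2, 2) ≤ (1/2)[157 + √(157² + 4·157·178·177)] = (1/2)[157 + √19810417] = 2303.9447

Kővári–Sós–Turán: let r_1, ..., r_157 be the row sums and z = Σ r_i the total number of 1s. Each pair of columns can share at most one row with both entries 1 (else a 2×2 all-ones block appears), so Σ_i C(r_i, 2) ≤ C(178, 2) = 15753. By convexity Σ_i C(r_i, 2) ≥ 157·C(z/157, 2) = z(z − 157)/(2·157), giving z² − 157z − 157·178·177 ≤ 0 and hence z ≤ (1/2)[157 + √(24649 + 4·4946442)] = (1/2)[157 + √19810417] ≈ (1/2)(157 + 4450.8895) = 2303.9447.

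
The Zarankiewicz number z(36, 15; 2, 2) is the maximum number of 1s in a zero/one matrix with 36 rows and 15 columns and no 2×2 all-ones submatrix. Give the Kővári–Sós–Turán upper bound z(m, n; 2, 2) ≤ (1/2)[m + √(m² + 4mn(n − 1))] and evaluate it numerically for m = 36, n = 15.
z(36, 15; 2, 2) ≤ (1/2)[36 + √(36² + 4·36·15·14)] = (1/2)[36 + √31536] = 106.7919

Kővári–Sós–Turán: let r_1, ..., r_36 be the row sums and z = Σ r_i the total number of 1s. Each pair of columns can share at most one row with both entries 1 (else a 2×2 all-ones block appears), so Σ_i C(r_i, 2) ≤ C(15, 2) = 105. By convexity Σ_i C(r_i, 2) ≥ 36·C(z/36, 2) = z(z − 36)/(2·36), giving z² − 36z − 36·15·14 ≤ 0 and hence z ≤ (1/2)[36 + √(1296 + 4·7560)] = (1/2)[36 + √31536] ≈ (1/2)(36 + 177.5838) = 106.7919.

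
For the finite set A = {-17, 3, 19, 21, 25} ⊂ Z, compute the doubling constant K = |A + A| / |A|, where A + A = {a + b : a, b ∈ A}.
K = |A + A| / |A| = 15/5 = 3

Enumerate A + A = {a + b : a, b ∈ A}. With |A| = 5, there are |A|^2 = 25 ordered sum pairs; collecting distinct values, A + A = {-34, -14, 2, 4, 6, 8, 22, 24, 28, 38, 40, 42, 44, 46, 50}, so |A + A| = 15. Thus K = 15/5 = 3. For comparison, the minimum possible |A + A| over all 5-element sets is 2·5 − 1 = 9 (so min K = 9/5), attained only by arithmetic progressions.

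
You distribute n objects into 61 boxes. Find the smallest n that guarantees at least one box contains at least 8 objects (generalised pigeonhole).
n = (8 − 1)·61 + 1 = 428

By the generalised pigeonhole principle, to guarantee some box contains ≥ r objects we need more than (r − 1) · k objects total. Threshold: n = (r − 1) · k + 1. With r = 8 and k = 61: n = 7 · 61 + 1 = 427 + 1 = 428. For n = 427 = 7 · 61, we can put exactly 7 objects in every box, avoiding 8 in any single one — so 428 is tight.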